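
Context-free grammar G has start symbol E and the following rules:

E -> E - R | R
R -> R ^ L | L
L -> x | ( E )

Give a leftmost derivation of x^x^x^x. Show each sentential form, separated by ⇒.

E ⇒ R   [E -> R]
R ⇒ R^L   [R -> R ^ L]
R^L ⇒ R^L^L   [R -> R ^ L]
R^L^L ⇒ R^L^L^L   [R -> R ^ L]
R^L^L^L ⇒ L^L^L^L   [R -> L]
L^L^L^L ⇒ x^L^L^L   [L -> x]
x^L^L^L ⇒ x^x^L^L   [L -> x]
x^x^L^L ⇒ x^x^x^L   [L -> x]
x^x^x^L ⇒ x^x^x^x   [L -> x]

E ⇒ R ⇒ R^L ⇒ R^L^L ⇒ R^L^L^L ⇒ L^L^L^L ⇒ x^L^L^L ⇒ x^x^L^L ⇒ x^x^x^L ⇒ x^x^x^x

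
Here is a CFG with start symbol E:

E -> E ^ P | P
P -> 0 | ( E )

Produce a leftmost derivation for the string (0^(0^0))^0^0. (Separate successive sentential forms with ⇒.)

E ⇒ E^P   [E -> E ^ P]
E^P ⇒ E^P^P   [E -> E ^ P]
E^P^P ⇒ P^P^P   [E -> P]
P^P^P ⇒ (E)^P^P   [P -> ( E )]
(E)^P^P ⇒ (E^P)^P^P   [E -> E ^ P]
(E^P)^P^P ⇒ (P^P)^P^P   [E -> P]
(P^P)^P^P ⇒ (0^P)^P^P   [P -> 0]
(0^P)^P^P ⇒ (0^(E))^P^P   [P -> ( E )]
(0^(E))^P^P ⇒ (0^(E^P))^P^P   [E -> E ^ P]
(0^(E^P))^P^P ⇒ (0^(P^P))^P^P   [E -> P]
(0^(P^P))^P^P ⇒ (0^(0^P))^P^P   [P -> 0]
(0^(0^P))^P^P ⇒ (0^(0^0))^P^P   [P -> 0]
(0^(0^0))^P^P ⇒ (0^(0^0))^0^P   [P -> 0]
(0^(0^0))^0^P ⇒ (0^(0^0))^0^0   [P -> 0]

E⇒E^P⇒E^P^P⇒P^P^P⇒(E)^P^P⇒(E^P)^P^P⇒(P^P)^P^P⇒(0^P)^P^P⇒(0^(E))^P^P⇒(0^(E^P))^P^P⇒(0^(P^P))^P^P⇒(0^(0^P))^P^P⇒(0^(0^0))^P^P⇒(0^(0^0))^0^P⇒(0^(0^0))^0^0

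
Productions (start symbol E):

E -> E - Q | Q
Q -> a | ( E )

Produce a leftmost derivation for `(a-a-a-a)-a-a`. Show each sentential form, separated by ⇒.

E ⇒ E-Q   [E -> E - Q]
E-Q ⇒ E-Q-Q   [E -> E - Q]
E-Q-Q ⇒ Q-Q-Q   [E -> Q]
Q-Q-Q ⇒ (E)-Q-Q   [Q -> ( E )]
(E)-Q-Q ⇒ (E-Q)-Q-Q   [E -> E - Q]
(E-Q)-Q-Q ⇒ (E-Q-Q)-Q-Q   [E -> E - Q]
(E-Q-Q)-Q-Q ⇒ (E-Q-Q-Q)-Q-Q   [E -> E - Q]
(E-Q-Q-Q)-Q-Q ⇒ (Q-Q-Q-Q)-Q-Q   [E -> Q]
(Q-Q-Q-Q)-Q-Q ⇒ (a-Q-Q-Q)-Q-Q   [Q -> a]
(a-Q-Q-Q)-Q-Q ⇒ (a-a-Q-Q)-Q-Q   [Q -> a]
(a-a-Q-Q)-Q-Q ⇒ (a-a-a-Q)-Q-Q   [Q -> a]
(a-a-a-Q)-Q-Q ⇒ (a-a-a-a)-Q-Q   [Q -> a]
(a-a-a-a)-Q-Q ⇒ (a-a-a-a)-a-Q   [Q -> a]
(a-a-a-a)-a-Q ⇒ (a-a-a-a)-a-a   [Q -> a]

E ⇒ E-Q ⇒ E-Q-Q ⇒ Q-Q-Q ⇒ (E)-Q-Q ⇒ (E-Q)-Q-Q ⇒ (E-Q-Q)-Q-Q ⇒ (E-Q-Q-Q)-Q-Q ⇒ (Q-Q-Q-Q)-Q-Q ⇒ (a-Q-Q-Q)-Q-Q ⇒ (a-a-Q-Q)-Q-Q ⇒ (a-a-a-Q)-Q-Q ⇒ (a-a-a-a)-Q-Q ⇒ (a-a-a-a)-a-Q ⇒ (a-a-a-a)-a-a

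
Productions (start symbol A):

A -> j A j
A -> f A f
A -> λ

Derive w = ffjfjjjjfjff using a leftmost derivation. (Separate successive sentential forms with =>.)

A => fAf => ffAff => ffjAjff => ffjfAfjff => ffjfjAjfjff => ffjfjjAjjfjff => ffjfjjjjfjff

A => fAf   [A -> f A f]
fAf => ffAff   [A -> f A f]
ffAff => ffjAjff   [A -> j A j]
ffjAjff => ffjfAfjff   [A -> f A f]
ffjfAfjff => ffjfjAjfjff   [A -> j A j]
ffjfjAjfjff => ffjfjjAjjfjff   [A -> j A j]
ffjfjjAjjfjff => ffjfjjjjfjff   [A -> λ]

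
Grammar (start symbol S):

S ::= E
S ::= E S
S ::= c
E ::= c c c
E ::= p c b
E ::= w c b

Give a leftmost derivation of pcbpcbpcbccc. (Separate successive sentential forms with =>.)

S => ES   [S ::= E S]
ES => pcbS   [E ::= p c b]
pcbS => pcbES   [S ::= E S]
pcbES => pcbpcbS   [E ::= p c b]
pcbpcbS => pcbpcbES   [S ::= E S]
pcbpcbES => pcbpcbpcbS   [E ::= p c b]
pcbpcbpcbS => pcbpcbpcbE   [S ::= E]
pcbpcbpcbE => pcbpcbpcbccc   [E ::= c c c]

S=>ES=>pcbS=>pcbES=>pcbpcbS=>pcbpcbES=>pcbpcbpcbS=>pcbpcbpcbE=>pcbpcbpcbccc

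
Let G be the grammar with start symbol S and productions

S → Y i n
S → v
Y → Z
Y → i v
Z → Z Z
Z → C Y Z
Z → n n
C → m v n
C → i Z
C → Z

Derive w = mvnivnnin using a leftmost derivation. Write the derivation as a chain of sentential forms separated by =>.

S=>Yin=>Zin=>CYZin=>mvnYZin=>mvnivZin=>mvnivnnin

S => Yin   [S → Y i n]
Yin => Zin   [Y → Z]
Zin => CYZin   [Z → C Y Z]
CYZin => mvnYZin   [C → m v n]
mvnYZin => mvnivZin   [Y → i v]
mvnivZin => mvnivnnin   [Z → n n]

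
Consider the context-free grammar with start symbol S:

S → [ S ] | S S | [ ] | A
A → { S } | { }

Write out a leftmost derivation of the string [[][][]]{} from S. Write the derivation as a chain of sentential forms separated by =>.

S=>SS=>[S]S=>[SS]S=>[[]S]S=>[[]SS]S=>[[][]S]S=>[[][][]]S=>[[][][]]A=>[[][][]]{}

S => SS   [S → S S]
SS => [S]S   [S → [ S ]]
[S]S => [SS]S   [S → S S]
[SS]S => [[]S]S   [S → [ ]]
[[]S]S => [[]SS]S   [S → S S]
[[]SS]S => [[][]S]S   [S → [ ]]
[[][]S]S => [[][][]]S   [S → [ ]]
[[][][]]S => [[][][]]A   [S → A]
[[][][]]A => [[][][]]{}   [A → { }]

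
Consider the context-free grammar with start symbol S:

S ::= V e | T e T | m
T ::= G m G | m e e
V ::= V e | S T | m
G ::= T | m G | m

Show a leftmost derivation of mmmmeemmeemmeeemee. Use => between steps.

S => TeT => GmGeT => TmGeT => GmGmGeT => mGmGmGeT => mmGmGmGeT => mmmGmGmGeT => mmmTmGmGeT => mmmmeemGmGeT => mmmmeemTmGeT => mmmmeemmeemGeT => mmmmeemmeemTeT => mmmmeemmeemmeeeT => mmmmeemmeemmeeemee

S => TeT   [S ::= T e T]
TeT => GmGeT   [T ::= G m G]
GmGeT => TmGeT   [G ::= T]
TmGeT => GmGmGeT   [T ::= G m G]
GmGmGeT => mGmGmGeT   [G ::= m G]
mGmGmGeT => mmGmGmGeT   [G ::= m G]
mmGmGmGeT => mmmGmGmGeT   [G ::= m G]
mmmGmGmGeT => mmmTmGmGeT   [G ::= T]
mmmTmGmGeT => mmmmeemGmGeT   [T ::= m e e]
mmmmeemGmGeT => mmmmeemTmGeT   [G ::= T]
mmmmeemTmGeT => mmmmeemmeemGeT   [T ::= m e e]
mmmmeemmeemGeT => mmmmeemmeemTeT   [G ::= T]
mmmmeemmeemTeT => mmmmeemmeemmeeeT   [T ::= m e e]
mmmmeemmeemmeeeT => mmmmeemmeemmeeemee   [T ::= m e e]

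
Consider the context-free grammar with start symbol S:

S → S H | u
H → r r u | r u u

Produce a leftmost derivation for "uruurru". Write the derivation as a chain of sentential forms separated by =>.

S=>SH=>SHH=>uHH=>uruuH=>uruurru

S => SH   [S → S H]
SH => SHH   [S → S H]
SHH => uHH   [S → u]
uHH => uruuH   [H → r u u]
uruuH => uruurru   [H → r r u]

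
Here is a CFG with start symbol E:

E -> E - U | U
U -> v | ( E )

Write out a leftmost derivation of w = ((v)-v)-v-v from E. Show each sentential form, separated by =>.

E => E-U   [E -> E - U]
E-U => E-U-U   [E -> E - U]
E-U-U => U-U-U   [E -> U]
U-U-U => (E)-U-U   [U -> ( E )]
(E)-U-U => (E-U)-U-U   [E -> E - U]
(E-U)-U-U => (U-U)-U-U   [E -> U]
(U-U)-U-U => ((E)-U)-U-U   [U -> ( E )]
((E)-U)-U-U => ((U)-U)-U-U   [E -> U]
((U)-U)-U-U => ((v)-U)-U-U   [U -> v]
((v)-U)-U-U => ((v)-v)-U-U   [U -> v]
((v)-v)-U-U => ((v)-v)-v-U   [U -> v]
((v)-v)-v-U => ((v)-v)-v-v   [U -> v]

E=>E-U=>E-U-U=>U-U-U=>(E)-U-U=>(E-U)-U-U=>(U-U)-U-U=>((E)-U)-U-U=>((U)-U)-U-U=>((v)-U)-U-U=>((v)-v)-U-U=>((v)-v)-v-U=>((v)-v)-v-v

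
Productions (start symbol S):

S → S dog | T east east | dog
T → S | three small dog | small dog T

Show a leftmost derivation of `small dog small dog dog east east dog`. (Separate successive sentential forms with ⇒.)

S ⇒ S dog ⇒ T east east dog ⇒ small dog T east east dog ⇒ small dog small dog T east east dog ⇒ small dog small dog S east east dog ⇒ small dog small dog dog east east dog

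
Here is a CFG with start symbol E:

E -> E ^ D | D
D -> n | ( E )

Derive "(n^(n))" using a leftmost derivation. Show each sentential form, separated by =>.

E => D   [E -> D]
D => (E)   [D -> ( E )]
(E) => (E^D)   [E -> E ^ D]
(E^D) => (D^D)   [E -> D]
(D^D) => (n^D)   [D -> n]
(n^D) => (n^(E))   [D -> ( E )]
(n^(E)) => (n^(D))   [E -> D]
(n^(D)) => (n^(n))   [D -> n]

E => D => (E) => (E^D) => (D^D) => (n^D) => (n^(E)) => (n^(D)) => (n^(n))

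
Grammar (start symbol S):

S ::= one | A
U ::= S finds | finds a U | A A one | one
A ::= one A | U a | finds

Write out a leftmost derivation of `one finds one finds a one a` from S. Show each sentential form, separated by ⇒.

S ⇒ A ⇒ one A ⇒ one U a ⇒ one A A one a ⇒ one finds A one a ⇒ one finds U a one a ⇒ one finds S finds a one a ⇒ one finds one finds a one a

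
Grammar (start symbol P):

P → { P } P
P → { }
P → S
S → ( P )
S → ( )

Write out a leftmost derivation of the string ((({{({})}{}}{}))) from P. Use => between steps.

P=>S=>(P)=>(S)=>((P))=>((S))=>(((P)))=>((({P}P)))=>((({{P}P}P)))=>((({{S}P}P)))=>((({{(P)}P}P)))=>((({{({})}P}P)))=>((({{({})}{}}P)))=>((({{({})}{}}{})))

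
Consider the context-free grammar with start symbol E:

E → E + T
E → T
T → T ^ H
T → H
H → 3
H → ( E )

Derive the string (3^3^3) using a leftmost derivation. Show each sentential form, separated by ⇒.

E⇒T⇒H⇒(E)⇒(T)⇒(T^H)⇒(T^H^H)⇒(H^H^H)⇒(3^H^H)⇒(3^3^H)⇒(3^3^3)

E ⇒ T   [E → T]
T ⇒ H   [T → H]
H ⇒ (E)   [H → ( E )]
(E) ⇒ (T)   [E → T]
(T) ⇒ (T^H)   [T → T ^ H]
(T^H) ⇒ (T^H^H)   [T → T ^ H]
(T^H^H) ⇒ (H^H^H)   [T → H]
(H^H^H) ⇒ (3^H^H)   [H → 3]
(3^H^H) ⇒ (3^3^H)   [H → 3]
(3^3^H) ⇒ (3^3^3)   [H → 3]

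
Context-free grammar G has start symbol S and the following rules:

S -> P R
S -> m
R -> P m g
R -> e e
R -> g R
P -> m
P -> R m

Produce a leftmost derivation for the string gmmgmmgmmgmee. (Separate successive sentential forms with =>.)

S=>PR=>RmR=>gRmR=>gPmgmR=>gRmmgmR=>gPmgmmgmR=>gRmmgmmgmR=>gPmgmmgmmgmR=>gmmgmmgmmgmR=>gmmgmmgmmgmee

S => PR   [S -> P R]
PR => RmR   [P -> R m]
RmR => gRmR   [R -> g R]
gRmR => gPmgmR   [R -> P m g]
gPmgmR => gRmmgmR   [P -> R m]
gRmmgmR => gPmgmmgmR   [R -> P m g]
gPmgmmgmR => gRmmgmmgmR   [P -> R m]
gRmmgmmgmR => gPmgmmgmmgmR   [R -> P m g]
gPmgmmgmmgmR => gmmgmmgmmgmR   [P -> m]
gmmgmmgmmgmR => gmmgmmgmmgmee   [R -> e e]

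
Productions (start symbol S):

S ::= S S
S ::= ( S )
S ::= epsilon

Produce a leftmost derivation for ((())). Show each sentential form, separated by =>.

S => SS => (S)S => ((S))S => ((SS))S => (((S)S))S => ((()S))S => ((()))S => ((()))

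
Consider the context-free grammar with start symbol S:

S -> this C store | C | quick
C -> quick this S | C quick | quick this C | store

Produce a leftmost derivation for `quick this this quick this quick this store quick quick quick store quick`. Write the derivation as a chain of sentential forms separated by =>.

S => C   [S -> C]
C => C quick   [C -> C quick]
C quick => quick this S quick   [C -> quick this S]
quick this S quick => quick this this C store quick   [S -> this C store]
quick this this C store quick => quick this this C quick store quick   [C -> C quick]
quick this this C quick store quick => quick this this C quick quick store quick   [C -> C quick]
quick this this C quick quick store quick => quick this this quick this C quick quick store quick   [C -> quick this C]
quick this this quick this C quick quick store quick => quick this this quick this C quick quick quick store quick   [C -> C quick]
quick this this quick this C quick quick quick store quick => quick this this quick this quick this C quick quick quick store quick   [C -> quick this C]
quick this this quick this quick this C quick quick quick store quick => quick this this quick this quick this store quick quick quick store quick   [C -> store]

S => C => C quick => quick this S quick => quick this this C store quick => quick this this C quick store quick => quick this this C quick quick store quick => quick this this quick this C quick quick store quick => quick this this quick this C quick quick quick store quick => quick this this quick this quick this C quick quick quick store quick => quick this this quick this quick this store quick quick quick store quick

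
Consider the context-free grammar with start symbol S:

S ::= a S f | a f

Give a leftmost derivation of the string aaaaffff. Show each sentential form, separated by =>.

S=>aSf=>aaSff=>aaaSfff=>aaaaffff

S => aSf   [S ::= a S f]
aSf => aaSff   [S ::= a S f]
aaSff => aaaSfff   [S ::= a S f]
aaaSfff => aaaaffff   [S ::= a f]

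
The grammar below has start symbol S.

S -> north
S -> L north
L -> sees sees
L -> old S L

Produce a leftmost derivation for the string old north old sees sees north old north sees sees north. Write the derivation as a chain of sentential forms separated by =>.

S => L north => old S L north => old north L north => old north old S L north => old north old L north L north => old north old sees sees north L north => old north old sees sees north old S L north => old north old sees sees north old north L north => old north old sees sees north old north sees sees north

S => L north   [S -> L north]
L north => old S L north   [L -> old S L]
old S L north => old north L north   [S -> north]
old north L north => old north old S L north   [L -> old S L]
old north old S L north => old north old L north L north   [S -> L north]
old north old L north L north => old north old sees sees north L north   [L -> sees sees]
old north old sees sees north L north => old north old sees sees north old S L north   [L -> old S L]
old north old sees sees north old S L north => old north old sees sees north old north L north   [S -> north]
old north old sees sees north old north L north => old north old sees sees north old north sees sees north   [L -> sees sees]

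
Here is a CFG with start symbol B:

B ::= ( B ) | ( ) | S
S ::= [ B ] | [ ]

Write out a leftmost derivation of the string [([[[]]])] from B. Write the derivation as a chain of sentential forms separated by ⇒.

B⇒S⇒[B]⇒[(B)]⇒[(S)]⇒[([B])]⇒[([S])]⇒[([[B]])]⇒[([[S]])]⇒[([[[]]])]

B ⇒ S   [B ::= S]
S ⇒ [B]   [S ::= [ B ]]
[B] ⇒ [(B)]   [B ::= ( B )]
[(B)] ⇒ [(S)]   [B ::= S]
[(S)] ⇒ [([B])]   [S ::= [ B ]]
[([B])] ⇒ [([S])]   [B ::= S]
[([S])] ⇒ [([[B]])]   [S ::= [ B ]]
[([[B]])] ⇒ [([[S]])]   [B ::= S]
[([[S]])] ⇒ [([[[]]])]   [S ::= [ ]]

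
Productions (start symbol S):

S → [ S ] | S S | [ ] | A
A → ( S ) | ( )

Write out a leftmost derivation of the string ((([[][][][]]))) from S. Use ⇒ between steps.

S ⇒ A   [S → A]
A ⇒ (S)   [A → ( S )]
(S) ⇒ (A)   [S → A]
(A) ⇒ ((S))   [A → ( S )]
((S)) ⇒ ((A))   [S → A]
((A)) ⇒ (((S)))   [A → ( S )]
(((S))) ⇒ ((([S])))   [S → [ S ]]
((([S]))) ⇒ ((([SS])))   [S → S S]
((([SS]))) ⇒ ((([SSS])))   [S → S S]
((([SSS]))) ⇒ ((([SSSS])))   [S → S S]
((([SSSS]))) ⇒ ((([[]SSS])))   [S → [ ]]
((([[]SSS]))) ⇒ ((([[][]SS])))   [S → [ ]]
((([[][]SS]))) ⇒ ((([[][][]S])))   [S → [ ]]
((([[][][]S]))) ⇒ ((([[][][][]])))   [S → [ ]]

S⇒A⇒(S)⇒(A)⇒((S))⇒((A))⇒(((S)))⇒((([S])))⇒((([SS])))⇒((([SSS])))⇒((([SSSS])))⇒((([[]SSS])))⇒((([[][]SS])))⇒((([[][][]S])))⇒((([[][][][]])))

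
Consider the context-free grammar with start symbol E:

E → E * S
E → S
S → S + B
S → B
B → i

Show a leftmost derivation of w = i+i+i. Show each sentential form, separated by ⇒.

E⇒S⇒S+B⇒S+B+B⇒B+B+B⇒i+B+B⇒i+i+B⇒i+i+i

E ⇒ S   [E → S]
S ⇒ S+B   [S → S + B]
S+B ⇒ S+B+B   [S → S + B]
S+B+B ⇒ B+B+B   [S → B]
B+B+B ⇒ i+B+B   [B → i]
i+B+B ⇒ i+i+B   [B → i]
i+i+B ⇒ i+i+i   [B → i]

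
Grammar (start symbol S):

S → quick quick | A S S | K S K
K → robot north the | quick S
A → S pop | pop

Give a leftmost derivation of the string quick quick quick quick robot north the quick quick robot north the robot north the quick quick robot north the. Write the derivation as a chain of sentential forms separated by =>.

S => K S K => quick S S K => quick K S K S K => quick quick S S K S K => quick quick quick quick S K S K => quick quick quick quick K S K K S K => quick quick quick quick robot north the S K K S K => quick quick quick quick robot north the quick quick K K S K => quick quick quick quick robot north the quick quick robot north the K S K => quick quick quick quick robot north the quick quick robot north the robot north the S K => quick quick quick quick robot north the quick quick robot north the robot north the quick quick K => quick quick quick quick robot north the quick quick robot north the robot north the quick quick robot north the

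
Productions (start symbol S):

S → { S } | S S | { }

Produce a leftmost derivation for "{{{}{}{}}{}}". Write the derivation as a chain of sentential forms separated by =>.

S => {S} => {SS} => {{S}S} => {{SS}S} => {{{}S}S} => {{{}SS}S} => {{{}{}S}S} => {{{}{}{}}S} => {{{}{}{}}{}}

S => {S}   [S → { S }]
{S} => {SS}   [S → S S]
{SS} => {{S}S}   [S → { S }]
{{S}S} => {{SS}S}   [S → S S]
{{SS}S} => {{{}S}S}   [S → { }]
{{{}S}S} => {{{}SS}S}   [S → S S]
{{{}SS}S} => {{{}{}S}S}   [S → { }]
{{{}{}S}S} => {{{}{}{}}S}   [S → { }]
{{{}{}{}}S} => {{{}{}{}}{}}   [S → { }]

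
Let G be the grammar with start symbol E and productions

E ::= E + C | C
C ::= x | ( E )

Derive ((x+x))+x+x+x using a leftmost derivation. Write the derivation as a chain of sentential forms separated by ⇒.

E ⇒ E+C ⇒ E+C+C ⇒ E+C+C+C ⇒ C+C+C+C ⇒ (E)+C+C+C ⇒ (C)+C+C+C ⇒ ((E))+C+C+C ⇒ ((E+C))+C+C+C ⇒ ((C+C))+C+C+C ⇒ ((x+C))+C+C+C ⇒ ((x+x))+C+C+C ⇒ ((x+x))+x+C+C ⇒ ((x+x))+x+x+C ⇒ ((x+x))+x+x+x

E ⇒ E+C   [E ::= E + C]
E+C ⇒ E+C+C   [E ::= E + C]
E+C+C ⇒ E+C+C+C   [E ::= E + C]
E+C+C+C ⇒ C+C+C+C   [E ::= C]
C+C+C+C ⇒ (E)+C+C+C   [C ::= ( E )]
(E)+C+C+C ⇒ (C)+C+C+C   [E ::= C]
(C)+C+C+C ⇒ ((E))+C+C+C   [C ::= ( E )]
((E))+C+C+C ⇒ ((E+C))+C+C+C   [E ::= E + C]
((E+C))+C+C+C ⇒ ((C+C))+C+C+C   [E ::= C]
((C+C))+C+C+C ⇒ ((x+C))+C+C+C   [C ::= x]
((x+C))+C+C+C ⇒ ((x+x))+C+C+C   [C ::= x]
((x+x))+C+C+C ⇒ ((x+x))+x+C+C   [C ::= x]
((x+x))+x+C+C ⇒ ((x+x))+x+x+C   [C ::= x]
((x+x))+x+x+C ⇒ ((x+x))+x+x+x   [C ::= x]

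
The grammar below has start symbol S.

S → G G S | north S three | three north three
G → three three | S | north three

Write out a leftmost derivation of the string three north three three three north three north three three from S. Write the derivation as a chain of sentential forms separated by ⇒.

S ⇒ G G S   [S → G G S]
G G S ⇒ S G S   [G → S]
S G S ⇒ three north three G S   [S → three north three]
three north three G S ⇒ three north three three three S   [G → three three]
three north three three three S ⇒ three north three three three north S three   [S → north S three]
three north three three three north S three ⇒ three north three three three north three north three three   [S → three north three]

S ⇒ G G S ⇒ S G S ⇒ three north three G S ⇒ three north three three three S ⇒ three north three three three north S three ⇒ three north three three three north three north three three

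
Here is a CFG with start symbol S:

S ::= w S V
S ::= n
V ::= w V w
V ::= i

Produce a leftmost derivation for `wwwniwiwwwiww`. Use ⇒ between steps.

S ⇒ wSV   [S ::= w S V]
wSV ⇒ wwSVV   [S ::= w S V]
wwSVV ⇒ wwwSVVV   [S ::= w S V]
wwwSVVV ⇒ wwwnVVV   [S ::= n]
wwwnVVV ⇒ wwwniVV   [V ::= i]
wwwniVV ⇒ wwwniwVwV   [V ::= w V w]
wwwniwVwV ⇒ wwwniwiwV   [V ::= i]
wwwniwiwV ⇒ wwwniwiwwVw   [V ::= w V w]
wwwniwiwwVw ⇒ wwwniwiwwwVww   [V ::= w V w]
wwwniwiwwwVww ⇒ wwwniwiwwwiww   [V ::= i]

S ⇒ wSV ⇒ wwSVV ⇒ wwwSVVV ⇒ wwwnVVV ⇒ wwwniVV ⇒ wwwniwVwV ⇒ wwwniwiwV ⇒ wwwniwiwwVw ⇒ wwwniwiwwwVww ⇒ wwwniwiwwwiww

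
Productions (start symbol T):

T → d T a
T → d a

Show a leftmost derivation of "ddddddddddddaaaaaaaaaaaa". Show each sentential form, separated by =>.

T => dTa => ddTaa => dddTaaa => ddddTaaaa => dddddTaaaaa => ddddddTaaaaaa => dddddddTaaaaaaa => ddddddddTaaaaaaaa => dddddddddTaaaaaaaaa => ddddddddddTaaaaaaaaaa => dddddddddddTaaaaaaaaaaa => ddddddddddddaaaaaaaaaaaa

T => dTa   [T → d T a]
dTa => ddTaa   [T → d T a]
ddTaa => dddTaaa   [T → d T a]
dddTaaa => ddddTaaaa   [T → d T a]
ddddTaaaa => dddddTaaaaa   [T → d T a]
dddddTaaaaa => ddddddTaaaaaa   [T → d T a]
ddddddTaaaaaa => dddddddTaaaaaaa   [T → d T a]
dddddddTaaaaaaa => ddddddddTaaaaaaaa   [T → d T a]
ddddddddTaaaaaaaa => dddddddddTaaaaaaaaa   [T → d T a]
dddddddddTaaaaaaaaa => ddddddddddTaaaaaaaaaa   [T → d T a]
ddddddddddTaaaaaaaaaa => dddddddddddTaaaaaaaaaaa   [T → d T a]
dddddddddddTaaaaaaaaaaa => ddddddddddddaaaaaaaaaaaa   [T → d a]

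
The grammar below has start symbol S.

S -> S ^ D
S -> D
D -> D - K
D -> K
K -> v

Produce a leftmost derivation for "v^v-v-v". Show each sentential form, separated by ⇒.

S⇒S^D⇒D^D⇒K^D⇒v^D⇒v^D-K⇒v^D-K-K⇒v^K-K-K⇒v^v-K-K⇒v^v-v-K⇒v^v-v-v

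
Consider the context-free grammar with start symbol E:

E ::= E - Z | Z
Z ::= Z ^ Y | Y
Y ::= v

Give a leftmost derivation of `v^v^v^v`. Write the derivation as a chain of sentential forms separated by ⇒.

E⇒Z⇒Z^Y⇒Z^Y^Y⇒Z^Y^Y^Y⇒Y^Y^Y^Y⇒v^Y^Y^Y⇒v^v^Y^Y⇒v^v^v^Y⇒v^v^v^v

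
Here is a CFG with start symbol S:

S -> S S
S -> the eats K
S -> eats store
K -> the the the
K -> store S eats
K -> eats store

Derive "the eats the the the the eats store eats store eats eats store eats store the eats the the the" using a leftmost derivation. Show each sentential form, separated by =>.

S => S S   [S -> S S]
S S => the eats K S   [S -> the eats K]
the eats K S => the eats the the the S   [K -> the the the]
the eats the the the S => the eats the the the S S   [S -> S S]
the eats the the the S S => the eats the the the the eats K S   [S -> the eats K]
the eats the the the the eats K S => the eats the the the the eats store S eats S   [K -> store S eats]
the eats the the the the eats store S eats S => the eats the the the the eats store eats store eats S   [S -> eats store]
the eats the the the the eats store eats store eats S => the eats the the the the eats store eats store eats S S   [S -> S S]
the eats the the the the eats store eats store eats S S => the eats the the the the eats store eats store eats S S S   [S -> S S]
the eats the the the the eats store eats store eats S S S => the eats the the the the eats store eats store eats eats store S S   [S -> eats store]
the eats the the the the eats store eats store eats eats store S S => the eats the the the the eats store eats store eats eats store eats store S   [S -> eats store]
the eats the the the the eats store eats store eats eats store eats store S => the eats the the the the eats store eats store eats eats store eats store the eats K   [S -> the eats K]
the eats the the the the eats store eats store eats eats store eats store the eats K => the eats the the the the eats store eats store eats eats store eats store the eats the the the   [K -> the the the]

S => S S => the eats K S => the eats the the the S => the eats the the the S S => the eats the the the the eats K S => the eats the the the the eats store S eats S => the eats the the the the eats store eats store eats S => the eats the the the the eats store eats store eats S S => the eats the the the the eats store eats store eats S S S => the eats the the the the eats store eats store eats eats store S S => the eats the the the the eats store eats store eats eats store eats store S => the eats the the the the eats store eats store eats eats store eats store the eats K => the eats the the the the eats store eats store eats eats store eats store the eats the the the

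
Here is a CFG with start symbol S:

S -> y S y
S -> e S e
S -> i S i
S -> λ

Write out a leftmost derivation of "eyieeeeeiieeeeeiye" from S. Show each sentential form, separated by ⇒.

S ⇒ eSe ⇒ eySye ⇒ eyiSiye ⇒ eyieSeiye ⇒ eyieeSeeiye ⇒ eyieeeSeeeiye ⇒ eyieeeeSeeeeiye ⇒ eyieeeeeSeeeeeiye ⇒ eyieeeeeiSieeeeeiye ⇒ eyieeeeeiieeeeeiye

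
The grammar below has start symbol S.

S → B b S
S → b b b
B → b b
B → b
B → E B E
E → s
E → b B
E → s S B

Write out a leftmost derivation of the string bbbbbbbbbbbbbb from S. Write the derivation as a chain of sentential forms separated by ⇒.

S ⇒ BbS ⇒ bbS ⇒ bbBbS ⇒ bbbbbS ⇒ bbbbbBbS ⇒ bbbbbbbbS ⇒ bbbbbbbbBbS ⇒ bbbbbbbbbbbS ⇒ bbbbbbbbbbbbbb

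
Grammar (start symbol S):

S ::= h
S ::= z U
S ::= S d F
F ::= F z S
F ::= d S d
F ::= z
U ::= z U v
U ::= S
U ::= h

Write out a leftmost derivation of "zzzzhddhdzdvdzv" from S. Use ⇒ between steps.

S ⇒ zU   [S ::= z U]
zU ⇒ zzUv   [U ::= z U v]
zzUv ⇒ zzSv   [U ::= S]
zzSv ⇒ zzSdFv   [S ::= S d F]
zzSdFv ⇒ zzzUdFv   [S ::= z U]
zzzUdFv ⇒ zzzzUvdFv   [U ::= z U v]
zzzzUvdFv ⇒ zzzzSvdFv   [U ::= S]
zzzzSvdFv ⇒ zzzzSdFvdFv   [S ::= S d F]
zzzzSdFvdFv ⇒ zzzzhdFvdFv   [S ::= h]
zzzzhdFvdFv ⇒ zzzzhddSdvdFv   [F ::= d S d]
zzzzhddSdvdFv ⇒ zzzzhddSdFdvdFv   [S ::= S d F]
zzzzhddSdFdvdFv ⇒ zzzzhddhdFdvdFv   [S ::= h]
zzzzhddhdFdvdFv ⇒ zzzzhddhdzdvdFv   [F ::= z]
zzzzhddhdzdvdFv ⇒ zzzzhddhdzdvdzv   [F ::= z]

S ⇒ zU ⇒ zzUv ⇒ zzSv ⇒ zzSdFv ⇒ zzzUdFv ⇒ zzzzUvdFv ⇒ zzzzSvdFv ⇒ zzzzSdFvdFv ⇒ zzzzhdFvdFv ⇒ zzzzhddSdvdFv ⇒ zzzzhddSdFdvdFv ⇒ zzzzhddhdFdvdFv ⇒ zzzzhddhdzdvdFv ⇒ zzzzhddhdzdvdzv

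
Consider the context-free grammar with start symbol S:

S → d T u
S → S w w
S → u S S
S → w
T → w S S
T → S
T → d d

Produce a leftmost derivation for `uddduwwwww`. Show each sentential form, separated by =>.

S => Sww => Swwww => uSSwwww => udTuSwwww => uddduSwwww => uddduwwwww

S => Sww   [S → S w w]
Sww => Swwww   [S → S w w]
Swwww => uSSwwww   [S → u S S]
uSSwwww => udTuSwwww   [S → d T u]
udTuSwwww => uddduSwwww   [T → d d]
uddduSwwww => uddduwwwww   [S → w]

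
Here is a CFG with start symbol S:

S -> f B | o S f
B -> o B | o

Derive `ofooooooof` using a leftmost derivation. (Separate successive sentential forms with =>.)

S => oSf => ofBf => ofoBf => ofooBf => ofoooBf => ofooooBf => ofoooooBf => ofooooooBf => ofooooooof

S => oSf   [S -> o S f]
oSf => ofBf   [S -> f B]
ofBf => ofoBf   [B -> o B]
ofoBf => ofooBf   [B -> o B]
ofooBf => ofoooBf   [B -> o B]
ofoooBf => ofooooBf   [B -> o B]
ofooooBf => ofoooooBf   [B -> o B]
ofoooooBf => ofooooooBf   [B -> o B]
ofooooooBf => ofooooooof   [B -> o]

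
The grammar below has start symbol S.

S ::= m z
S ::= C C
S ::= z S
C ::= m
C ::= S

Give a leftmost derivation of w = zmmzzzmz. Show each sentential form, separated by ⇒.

S ⇒ zS ⇒ zCC ⇒ zmC ⇒ zmS ⇒ zmCC ⇒ zmSC ⇒ zmmzC ⇒ zmmzS ⇒ zmmzzS ⇒ zmmzzzS ⇒ zmmzzzmz

S ⇒ zS   [S ::= z S]
zS ⇒ zCC   [S ::= C C]
zCC ⇒ zmC   [C ::= m]
zmC ⇒ zmS   [C ::= S]
zmS ⇒ zmCC   [S ::= C C]
zmCC ⇒ zmSC   [C ::= S]
zmSC ⇒ zmmzC   [S ::= m z]
zmmzC ⇒ zmmzS   [C ::= S]
zmmzS ⇒ zmmzzS   [S ::= z S]
zmmzzS ⇒ zmmzzzS   [S ::= z S]
zmmzzzS ⇒ zmmzzzmz   [S ::= m z]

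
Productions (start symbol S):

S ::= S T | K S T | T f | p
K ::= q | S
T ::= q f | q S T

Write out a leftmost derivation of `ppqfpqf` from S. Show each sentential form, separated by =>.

S=>KST=>SST=>KSTST=>SSTST=>pSTST=>ppTST=>ppqfST=>ppqfpT=>ppqfpqf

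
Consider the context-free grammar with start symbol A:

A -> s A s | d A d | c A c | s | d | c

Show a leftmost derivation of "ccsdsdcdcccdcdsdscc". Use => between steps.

A => cAc   [A -> c A c]
cAc => ccAcc   [A -> c A c]
ccAcc => ccsAscc   [A -> s A s]
ccsAscc => ccsdAdscc   [A -> d A d]
ccsdAdscc => ccsdsAsdscc   [A -> s A s]
ccsdsAsdscc => ccsdsdAdsdscc   [A -> d A d]
ccsdsdAdsdscc => ccsdsdcAcdsdscc   [A -> c A c]
ccsdsdcAcdsdscc => ccsdsdcdAdcdsdscc   [A -> d A d]
ccsdsdcdAdcdsdscc => ccsdsdcdcAcdcdsdscc   [A -> c A c]
ccsdsdcdcAcdcdsdscc => ccsdsdcdcccdcdsdscc   [A -> c]

A => cAc => ccAcc => ccsAscc => ccsdAdscc => ccsdsAsdscc => ccsdsdAdsdscc => ccsdsdcAcdsdscc => ccsdsdcdAdcdsdscc => ccsdsdcdcAcdcdsdscc => ccsdsdcdcccdcdsdscc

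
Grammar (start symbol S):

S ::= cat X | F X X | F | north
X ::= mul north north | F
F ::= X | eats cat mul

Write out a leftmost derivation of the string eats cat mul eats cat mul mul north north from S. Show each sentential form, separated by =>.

S => F X X => eats cat mul X X => eats cat mul F X => eats cat mul eats cat mul X => eats cat mul eats cat mul mul north north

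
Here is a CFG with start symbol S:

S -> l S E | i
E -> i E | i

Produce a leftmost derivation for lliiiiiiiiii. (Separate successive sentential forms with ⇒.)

S⇒lSE⇒llSEE⇒lliEE⇒lliiEE⇒lliiiEE⇒lliiiiEE⇒lliiiiiEE⇒lliiiiiiEE⇒lliiiiiiiEE⇒lliiiiiiiiEE⇒lliiiiiiiiiE⇒lliiiiiiiiii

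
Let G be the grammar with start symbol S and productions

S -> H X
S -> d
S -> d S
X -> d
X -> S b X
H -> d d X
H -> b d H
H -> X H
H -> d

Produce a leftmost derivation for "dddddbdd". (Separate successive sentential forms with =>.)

S => HX   [S -> H X]
HX => XHX   [H -> X H]
XHX => dHX   [X -> d]
dHX => dddXX   [H -> d d X]
dddXX => dddSbXX   [X -> S b X]
dddSbXX => dddHXbXX   [S -> H X]
dddHXbXX => ddddXbXX   [H -> d]
ddddXbXX => dddddbXX   [X -> d]
dddddbXX => dddddbdX   [X -> d]
dddddbdX => dddddbdd   [X -> d]

S=>HX=>XHX=>dHX=>dddXX=>dddSbXX=>dddHXbXX=>ddddXbXX=>dddddbXX=>dddddbdX=>dddddbdd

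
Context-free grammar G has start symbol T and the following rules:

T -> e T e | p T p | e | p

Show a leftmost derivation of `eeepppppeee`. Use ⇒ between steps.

T ⇒ eTe ⇒ eeTee ⇒ eeeTeee ⇒ eeepTpeee ⇒ eeeppTppeee ⇒ eeepppppeee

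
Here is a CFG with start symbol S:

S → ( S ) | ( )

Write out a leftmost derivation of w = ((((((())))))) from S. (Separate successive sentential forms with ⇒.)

S⇒(S)⇒((S))⇒(((S)))⇒((((S))))⇒(((((S)))))⇒((((((S))))))⇒((((((()))))))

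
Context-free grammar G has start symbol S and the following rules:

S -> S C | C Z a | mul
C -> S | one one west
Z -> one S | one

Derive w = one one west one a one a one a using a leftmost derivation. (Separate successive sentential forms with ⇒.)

S ⇒ C Z a ⇒ S Z a ⇒ C Z a Z a ⇒ S Z a Z a ⇒ C Z a Z a Z a ⇒ one one west Z a Z a Z a ⇒ one one west one a Z a Z a ⇒ one one west one a one a Z a ⇒ one one west one a one a one a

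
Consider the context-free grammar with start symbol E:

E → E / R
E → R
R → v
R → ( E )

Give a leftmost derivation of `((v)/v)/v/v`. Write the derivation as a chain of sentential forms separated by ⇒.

E ⇒ E/R   [E → E / R]
E/R ⇒ E/R/R   [E → E / R]
E/R/R ⇒ R/R/R   [E → R]
R/R/R ⇒ (E)/R/R   [R → ( E )]
(E)/R/R ⇒ (E/R)/R/R   [E → E / R]
(E/R)/R/R ⇒ (R/R)/R/R   [E → R]
(R/R)/R/R ⇒ ((E)/R)/R/R   [R → ( E )]
((E)/R)/R/R ⇒ ((R)/R)/R/R   [E → R]
((R)/R)/R/R ⇒ ((v)/R)/R/R   [R → v]
((v)/R)/R/R ⇒ ((v)/v)/R/R   [R → v]
((v)/v)/R/R ⇒ ((v)/v)/v/R   [R → v]
((v)/v)/v/R ⇒ ((v)/v)/v/v   [R → v]

E⇒E/R⇒E/R/R⇒R/R/R⇒(E)/R/R⇒(E/R)/R/R⇒(R/R)/R/R⇒((E)/R)/R/R⇒((R)/R)/R/R⇒((v)/R)/R/R⇒((v)/v)/R/R⇒((v)/v)/v/R⇒((v)/v)/v/v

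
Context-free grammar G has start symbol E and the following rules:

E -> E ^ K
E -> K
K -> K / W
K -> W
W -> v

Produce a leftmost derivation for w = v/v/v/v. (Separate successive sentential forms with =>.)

E => K   [E -> K]
K => K/W   [K -> K / W]
K/W => K/W/W   [K -> K / W]
K/W/W => K/W/W/W   [K -> K / W]
K/W/W/W => W/W/W/W   [K -> W]
W/W/W/W => v/W/W/W   [W -> v]
v/W/W/W => v/v/W/W   [W -> v]
v/v/W/W => v/v/v/W   [W -> v]
v/v/v/W => v/v/v/v   [W -> v]

E=>K=>K/W=>K/W/W=>K/W/W/W=>W/W/W/W=>v/W/W/W=>v/v/W/W=>v/v/v/W=>v/v/v/v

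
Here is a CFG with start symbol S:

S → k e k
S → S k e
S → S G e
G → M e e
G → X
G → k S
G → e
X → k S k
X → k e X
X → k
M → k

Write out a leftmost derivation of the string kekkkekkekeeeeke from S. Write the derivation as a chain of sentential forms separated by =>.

S => Ske => SGeke => kekGeke => kekkSeke => kekkSGeeke => kekkSkeGeeke => kekkkekkeGeeke => kekkkekkeMeeeeke => kekkkekkekeeeeke

S => Ske   [S → S k e]
Ske => SGeke   [S → S G e]
SGeke => kekGeke   [S → k e k]
kekGeke => kekkSeke   [G → k S]
kekkSeke => kekkSGeeke   [S → S G e]
kekkSGeeke => kekkSkeGeeke   [S → S k e]
kekkSkeGeeke => kekkkekkeGeeke   [S → k e k]
kekkkekkeGeeke => kekkkekkeMeeeeke   [G → M e e]
kekkkekkeMeeeeke => kekkkekkekeeeeke   [M → k]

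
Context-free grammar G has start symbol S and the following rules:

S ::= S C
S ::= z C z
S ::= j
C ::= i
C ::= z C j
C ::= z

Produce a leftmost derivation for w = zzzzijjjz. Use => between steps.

S => zCz => zzCjz => zzzCjjz => zzzzCjjjz => zzzzijjjz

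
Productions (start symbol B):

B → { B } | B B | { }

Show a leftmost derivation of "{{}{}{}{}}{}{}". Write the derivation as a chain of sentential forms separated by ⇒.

B ⇒ BB ⇒ BBB ⇒ {B}BB ⇒ {BB}BB ⇒ {BBB}BB ⇒ {BBBB}BB ⇒ {{}BBB}BB ⇒ {{}{}BB}BB ⇒ {{}{}{}B}BB ⇒ {{}{}{}{}}BB ⇒ {{}{}{}{}}{}B ⇒ {{}{}{}{}}{}{}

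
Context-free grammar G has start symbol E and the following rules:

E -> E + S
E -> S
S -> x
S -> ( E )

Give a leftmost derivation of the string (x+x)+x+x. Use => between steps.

E => E+S => E+S+S => S+S+S => (E)+S+S => (E+S)+S+S => (S+S)+S+S => (x+S)+S+S => (x+x)+S+S => (x+x)+x+S => (x+x)+x+x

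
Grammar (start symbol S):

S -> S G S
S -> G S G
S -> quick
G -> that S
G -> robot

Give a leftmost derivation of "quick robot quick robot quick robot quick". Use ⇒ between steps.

S ⇒ S G S   [S -> S G S]
S G S ⇒ S G S G S   [S -> S G S]
S G S G S ⇒ S G S G S G S   [S -> S G S]
S G S G S G S ⇒ quick G S G S G S   [S -> quick]
quick G S G S G S ⇒ quick robot S G S G S   [G -> robot]
quick robot S G S G S ⇒ quick robot quick G S G S   [S -> quick]
quick robot quick G S G S ⇒ quick robot quick robot S G S   [G -> robot]
quick robot quick robot S G S ⇒ quick robot quick robot quick G S   [S -> quick]
quick robot quick robot quick G S ⇒ quick robot quick robot quick robot S   [G -> robot]
quick robot quick robot quick robot S ⇒ quick robot quick robot quick robot quick   [S -> quick]

S ⇒ S G S ⇒ S G S G S ⇒ S G S G S G S ⇒ quick G S G S G S ⇒ quick robot S G S G S ⇒ quick robot quick G S G S ⇒ quick robot quick robot S G S ⇒ quick robot quick robot quick G S ⇒ quick robot quick robot quick robot S ⇒ quick robot quick robot quick robot quick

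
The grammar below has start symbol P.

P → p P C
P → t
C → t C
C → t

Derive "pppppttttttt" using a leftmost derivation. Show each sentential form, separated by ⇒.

P ⇒ pPC   [P → p P C]
pPC ⇒ ppPCC   [P → p P C]
ppPCC ⇒ pppPCCC   [P → p P C]
pppPCCC ⇒ ppppPCCCC   [P → p P C]
ppppPCCCC ⇒ pppppPCCCCC   [P → p P C]
pppppPCCCCC ⇒ ppppptCCCCC   [P → t]
ppppptCCCCC ⇒ pppppttCCCCC   [C → t C]
pppppttCCCCC ⇒ ppppptttCCCC   [C → t]
ppppptttCCCC ⇒ pppppttttCCC   [C → t]
pppppttttCCC ⇒ ppppptttttCC   [C → t]
ppppptttttCC ⇒ pppppttttttC   [C → t]
pppppttttttC ⇒ pppppttttttt   [C → t]

P ⇒ pPC ⇒ ppPCC ⇒ pppPCCC ⇒ ppppPCCCC ⇒ pppppPCCCCC ⇒ ppppptCCCCC ⇒ pppppttCCCCC ⇒ ppppptttCCCC ⇒ pppppttttCCC ⇒ ppppptttttCC ⇒ pppppttttttC ⇒ pppppttttttt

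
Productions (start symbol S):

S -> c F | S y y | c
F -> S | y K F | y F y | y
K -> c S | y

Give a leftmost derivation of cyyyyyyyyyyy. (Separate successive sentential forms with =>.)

S => Syy => Syyyy => Syyyyyy => Syyyyyyyy => Syyyyyyyyyy => cFyyyyyyyyyy => cyyyyyyyyyyy

S => Syy   [S -> S y y]
Syy => Syyyy   [S -> S y y]
Syyyy => Syyyyyy   [S -> S y y]
Syyyyyy => Syyyyyyyy   [S -> S y y]
Syyyyyyyy => Syyyyyyyyyy   [S -> S y y]
Syyyyyyyyyy => cFyyyyyyyyyy   [S -> c F]
cFyyyyyyyyyy => cyyyyyyyyyyy   [F -> y]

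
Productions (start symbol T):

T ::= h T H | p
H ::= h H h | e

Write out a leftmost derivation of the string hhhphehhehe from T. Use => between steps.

T => hTH   [T ::= h T H]
hTH => hhTHH   [T ::= h T H]
hhTHH => hhhTHHH   [T ::= h T H]
hhhTHHH => hhhpHHH   [T ::= p]
hhhpHHH => hhhphHhHH   [H ::= h H h]
hhhphHhHH => hhhphehHH   [H ::= e]
hhhphehHH => hhhphehhHhH   [H ::= h H h]
hhhphehhHhH => hhhphehhehH   [H ::= e]
hhhphehhehH => hhhphehhehe   [H ::= e]

T=>hTH=>hhTHH=>hhhTHHH=>hhhpHHH=>hhhphHhHH=>hhhphehHH=>hhhphehhHhH=>hhhphehhehH=>hhhphehhehe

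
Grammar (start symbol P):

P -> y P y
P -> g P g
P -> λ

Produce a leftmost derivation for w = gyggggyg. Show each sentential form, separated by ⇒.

P ⇒ gPg   [P -> g P g]
gPg ⇒ gyPyg   [P -> y P y]
gyPyg ⇒ gygPgyg   [P -> g P g]
gygPgyg ⇒ gyggPggyg   [P -> g P g]
gyggPggyg ⇒ gyggggyg   [P -> λ]

P⇒gPg⇒gyPyg⇒gygPgyg⇒gyggPggyg⇒gyggggyg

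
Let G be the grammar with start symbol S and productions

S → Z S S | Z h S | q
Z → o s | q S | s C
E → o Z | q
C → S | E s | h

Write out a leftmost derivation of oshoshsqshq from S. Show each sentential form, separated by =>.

S=>ZhS=>oshS=>oshZhS=>oshoshS=>oshoshZhS=>oshoshsChS=>oshoshsEshS=>oshoshsqshS=>oshoshsqshq

S => ZhS   [S → Z h S]
ZhS => oshS   [Z → o s]
oshS => oshZhS   [S → Z h S]
oshZhS => oshoshS   [Z → o s]
oshoshS => oshoshZhS   [S → Z h S]
oshoshZhS => oshoshsChS   [Z → s C]
oshoshsChS => oshoshsEshS   [C → E s]
oshoshsEshS => oshoshsqshS   [E → q]
oshoshsqshS => oshoshsqshq   [S → q]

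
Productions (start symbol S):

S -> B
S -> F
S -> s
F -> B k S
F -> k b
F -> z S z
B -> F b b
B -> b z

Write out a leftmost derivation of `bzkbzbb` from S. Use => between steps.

S => B   [S -> B]
B => Fbb   [B -> F b b]
Fbb => BkSbb   [F -> B k S]
BkSbb => bzkSbb   [B -> b z]
bzkSbb => bzkBbb   [S -> B]
bzkBbb => bzkbzbb   [B -> b z]

S => B => Fbb => BkSbb => bzkSbb => bzkBbb => bzkbzbb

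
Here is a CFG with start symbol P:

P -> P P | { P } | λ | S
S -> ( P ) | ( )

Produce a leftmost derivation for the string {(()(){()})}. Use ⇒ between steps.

P ⇒ {P}   [P -> { P }]
{P} ⇒ {PP}   [P -> P P]
{PP} ⇒ {SP}   [P -> S]
{SP} ⇒ {(P)P}   [S -> ( P )]
{(P)P} ⇒ {(PP)P}   [P -> P P]
{(PP)P} ⇒ {(SP)P}   [P -> S]
{(SP)P} ⇒ {(()P)P}   [S -> ( )]
{(()P)P} ⇒ {(()PP)P}   [P -> P P]
{(()PP)P} ⇒ {(()SP)P}   [P -> S]
{(()SP)P} ⇒ {(()()P)P}   [S -> ( )]
{(()()P)P} ⇒ {(()(){P})P}   [P -> { P }]
{(()(){P})P} ⇒ {(()(){S})P}   [P -> S]
{(()(){S})P} ⇒ {(()(){()})P}   [S -> ( )]
{(()(){()})P} ⇒ {(()(){()})}   [P -> λ]

P⇒{P}⇒{PP}⇒{SP}⇒{(P)P}⇒{(PP)P}⇒{(SP)P}⇒{(()P)P}⇒{(()PP)P}⇒{(()SP)P}⇒{(()()P)P}⇒{(()(){P})P}⇒{(()(){S})P}⇒{(()(){()})P}⇒{(()(){()})}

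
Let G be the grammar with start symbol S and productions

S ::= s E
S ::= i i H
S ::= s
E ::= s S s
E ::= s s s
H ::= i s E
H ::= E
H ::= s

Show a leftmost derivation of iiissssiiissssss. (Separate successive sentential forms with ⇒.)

S⇒iiH⇒iiisE⇒iiissSs⇒iiisssEs⇒iiissssSss⇒iiissssiiHss⇒iiissssiiisEss⇒iiissssiiissSsss⇒iiissssiiissssss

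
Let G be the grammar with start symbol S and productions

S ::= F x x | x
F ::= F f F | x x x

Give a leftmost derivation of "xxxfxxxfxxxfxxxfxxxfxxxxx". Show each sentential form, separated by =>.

S=>Fxx=>FfFxx=>xxxfFxx=>xxxfFfFxx=>xxxfFfFfFxx=>xxxfFfFfFfFxx=>xxxfFfFfFfFfFxx=>xxxfxxxfFfFfFfFxx=>xxxfxxxfxxxfFfFfFxx=>xxxfxxxfxxxfxxxfFfFxx=>xxxfxxxfxxxfxxxfxxxfFxx=>xxxfxxxfxxxfxxxfxxxfxxxxx

S => Fxx   [S ::= F x x]
Fxx => FfFxx   [F ::= F f F]
FfFxx => xxxfFxx   [F ::= x x x]
xxxfFxx => xxxfFfFxx   [F ::= F f F]
xxxfFfFxx => xxxfFfFfFxx   [F ::= F f F]
xxxfFfFfFxx => xxxfFfFfFfFxx   [F ::= F f F]
xxxfFfFfFfFxx => xxxfFfFfFfFfFxx   [F ::= F f F]
xxxfFfFfFfFfFxx => xxxfxxxfFfFfFfFxx   [F ::= x x x]
xxxfxxxfFfFfFfFxx => xxxfxxxfxxxfFfFfFxx   [F ::= x x x]
xxxfxxxfxxxfFfFfFxx => xxxfxxxfxxxfxxxfFfFxx   [F ::= x x x]
xxxfxxxfxxxfxxxfFfFxx => xxxfxxxfxxxfxxxfxxxfFxx   [F ::= x x x]
xxxfxxxfxxxfxxxfxxxfFxx => xxxfxxxfxxxfxxxfxxxfxxxxx   [F ::= x x x]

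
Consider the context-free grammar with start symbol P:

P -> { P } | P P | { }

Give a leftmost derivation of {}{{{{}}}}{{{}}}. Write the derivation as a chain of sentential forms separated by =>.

P => PP   [P -> P P]
PP => PPP   [P -> P P]
PPP => {}PP   [P -> { }]
{}PP => {}{P}P   [P -> { P }]
{}{P}P => {}{{P}}P   [P -> { P }]
{}{{P}}P => {}{{{P}}}P   [P -> { P }]
{}{{{P}}}P => {}{{{{}}}}P   [P -> { }]
{}{{{{}}}}P => {}{{{{}}}}{P}   [P -> { P }]
{}{{{{}}}}{P} => {}{{{{}}}}{{P}}   [P -> { P }]
{}{{{{}}}}{{P}} => {}{{{{}}}}{{{}}}   [P -> { }]

P=>PP=>PPP=>{}PP=>{}{P}P=>{}{{P}}P=>{}{{{P}}}P=>{}{{{{}}}}P=>{}{{{{}}}}{P}=>{}{{{{}}}}{{P}}=>{}{{{{}}}}{{{}}}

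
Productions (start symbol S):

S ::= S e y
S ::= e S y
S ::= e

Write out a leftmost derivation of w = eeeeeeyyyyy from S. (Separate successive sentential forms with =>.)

S => eSy => eeSyy => eeeSyyy => eeeeSyyyy => eeeeSeyyyyy => eeeeeeyyyyy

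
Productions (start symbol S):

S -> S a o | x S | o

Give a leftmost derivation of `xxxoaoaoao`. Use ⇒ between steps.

S ⇒ xS   [S -> x S]
xS ⇒ xSao   [S -> S a o]
xSao ⇒ xSaoao   [S -> S a o]
xSaoao ⇒ xSaoaoao   [S -> S a o]
xSaoaoao ⇒ xxSaoaoao   [S -> x S]
xxSaoaoao ⇒ xxxSaoaoao   [S -> x S]
xxxSaoaoao ⇒ xxxoaoaoao   [S -> o]

S⇒xS⇒xSao⇒xSaoao⇒xSaoaoao⇒xxSaoaoao⇒xxxSaoaoao⇒xxxoaoaoao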